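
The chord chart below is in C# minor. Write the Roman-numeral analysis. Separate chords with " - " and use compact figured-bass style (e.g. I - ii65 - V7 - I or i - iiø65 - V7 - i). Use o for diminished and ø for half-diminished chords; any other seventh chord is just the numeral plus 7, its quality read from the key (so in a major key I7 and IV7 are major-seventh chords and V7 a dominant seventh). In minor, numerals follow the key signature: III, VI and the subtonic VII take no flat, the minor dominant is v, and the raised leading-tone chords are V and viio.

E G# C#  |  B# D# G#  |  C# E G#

i6 - V6 - i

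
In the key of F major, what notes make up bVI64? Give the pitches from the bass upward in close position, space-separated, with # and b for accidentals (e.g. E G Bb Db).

bVI64 is a major triad on the lowered sixth degree, borrowed from the parallel minor. In F major that root is Db.
So the chord is Db-F-Ab, a major triad.
With the 64 figure the chord is in second inversion; from the bass Ab upward in close position it reads Ab-Db-F.

Ab Db F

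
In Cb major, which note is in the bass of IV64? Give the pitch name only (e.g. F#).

Cb

IV in Cb major has root Fb; the chord is Fb-Ab-Cb.
The figure 64 means second inversion — the fifth is in the bass.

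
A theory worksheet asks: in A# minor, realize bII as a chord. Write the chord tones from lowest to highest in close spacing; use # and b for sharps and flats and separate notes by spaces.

bII is the Neapolitan chord — a major triad on the lowered second degree. In A# minor that root is B.
So the chord is B-D#-F#, a major triad.

B D# F#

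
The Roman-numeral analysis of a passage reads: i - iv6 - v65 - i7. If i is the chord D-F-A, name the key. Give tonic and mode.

D minor

The anchor chord is a minor triad on D, labeled i.
If D is scale degree 1 and the mode makes that degree carry a minor triad, the tonic is D and the mode is minor.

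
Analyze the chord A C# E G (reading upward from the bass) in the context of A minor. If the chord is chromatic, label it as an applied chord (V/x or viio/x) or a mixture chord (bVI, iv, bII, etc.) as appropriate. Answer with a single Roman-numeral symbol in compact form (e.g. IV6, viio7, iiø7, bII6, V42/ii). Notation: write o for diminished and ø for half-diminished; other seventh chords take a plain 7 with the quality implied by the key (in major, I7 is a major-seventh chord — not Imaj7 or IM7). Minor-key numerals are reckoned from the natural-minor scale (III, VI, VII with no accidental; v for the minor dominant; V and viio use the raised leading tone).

V7/iv

The pitches A-C#-E-G form a dominant seventh chord rooted on A.
A is not a diatonic chord root with this quality in A minor, but it lies a perfect fifth above D (iv), so the chord functions as an applied dominant of iv.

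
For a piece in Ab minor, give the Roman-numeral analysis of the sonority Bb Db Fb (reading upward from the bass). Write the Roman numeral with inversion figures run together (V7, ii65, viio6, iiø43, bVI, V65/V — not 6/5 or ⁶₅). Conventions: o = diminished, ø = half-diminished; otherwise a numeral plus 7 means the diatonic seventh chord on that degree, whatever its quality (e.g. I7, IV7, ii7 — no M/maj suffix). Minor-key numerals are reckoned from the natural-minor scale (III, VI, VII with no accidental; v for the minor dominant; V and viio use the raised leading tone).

iio

The pitches Bb-Db-Fb form a diminished triad rooted on Bb.
Bb is scale degree 2 in Ab minor, and a diminished triad on that degree is written iio.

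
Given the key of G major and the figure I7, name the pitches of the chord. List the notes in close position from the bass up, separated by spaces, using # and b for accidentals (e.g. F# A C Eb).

G B D F#

In G major, the first degree is G, and the diatonic chord built there is a major seventh chord.
Stacking thirds from G gives G-B-D-F#.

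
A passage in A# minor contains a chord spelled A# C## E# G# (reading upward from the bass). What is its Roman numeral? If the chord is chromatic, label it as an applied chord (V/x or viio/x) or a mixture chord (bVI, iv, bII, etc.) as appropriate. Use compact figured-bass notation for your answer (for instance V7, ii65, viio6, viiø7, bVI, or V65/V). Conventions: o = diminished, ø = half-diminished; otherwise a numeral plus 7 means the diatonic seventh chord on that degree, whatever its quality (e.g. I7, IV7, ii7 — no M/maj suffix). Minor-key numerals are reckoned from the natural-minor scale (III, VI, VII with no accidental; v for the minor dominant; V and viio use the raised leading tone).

The pitches A#-C##-E#-G# form a dominant seventh chord rooted on A#.
A# is not a diatonic chord root with this quality in A# minor, but it lies a perfect fifth above D# (iv), so the chord functions as an applied dominant of iv.

V7/iv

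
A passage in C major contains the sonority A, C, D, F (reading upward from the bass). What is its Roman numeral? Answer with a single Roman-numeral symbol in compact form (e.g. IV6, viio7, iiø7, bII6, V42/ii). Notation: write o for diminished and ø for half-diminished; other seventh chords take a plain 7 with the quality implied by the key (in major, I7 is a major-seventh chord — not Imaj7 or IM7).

ii43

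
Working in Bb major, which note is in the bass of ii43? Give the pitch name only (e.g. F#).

G

ii in Bb major has root C; the chord is C-Eb-G-Bb.
The figure 43 means second inversion — the fifth is in the bass.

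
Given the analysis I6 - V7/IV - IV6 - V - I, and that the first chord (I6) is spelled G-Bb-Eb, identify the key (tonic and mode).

The anchor chord is a major triad on Eb, labeled I6.
If Eb is scale degree 1 and the mode makes that degree carry a major triad, the tonic is Eb and the mode is major.

Eb major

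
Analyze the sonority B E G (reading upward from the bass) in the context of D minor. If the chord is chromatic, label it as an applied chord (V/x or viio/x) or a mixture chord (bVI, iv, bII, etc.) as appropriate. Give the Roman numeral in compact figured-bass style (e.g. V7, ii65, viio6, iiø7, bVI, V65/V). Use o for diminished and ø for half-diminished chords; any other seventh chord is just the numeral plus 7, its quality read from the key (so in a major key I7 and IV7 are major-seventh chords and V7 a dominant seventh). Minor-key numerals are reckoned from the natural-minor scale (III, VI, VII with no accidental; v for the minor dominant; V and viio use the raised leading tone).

ii64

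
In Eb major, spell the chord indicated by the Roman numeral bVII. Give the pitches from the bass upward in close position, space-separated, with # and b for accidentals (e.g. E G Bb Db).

Db F Ab

bVII is a major triad on the lowered seventh degree (the subtonic), borrowed from the parallel minor. In Eb major that root is Db.
So the chord is Db-F-Ab.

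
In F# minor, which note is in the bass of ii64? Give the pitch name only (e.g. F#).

ii in F# minor has root G#; the chord is G#-B-D#.
The figure 64 means second inversion — the fifth is in the bass.

D#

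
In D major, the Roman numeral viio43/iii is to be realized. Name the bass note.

B

The applied chord viio43/iii is rooted on E#: E#-G#-B-D.
The figure 43 means second inversion — the fifth is in the bass.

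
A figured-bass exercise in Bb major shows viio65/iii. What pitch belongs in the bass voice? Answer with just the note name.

E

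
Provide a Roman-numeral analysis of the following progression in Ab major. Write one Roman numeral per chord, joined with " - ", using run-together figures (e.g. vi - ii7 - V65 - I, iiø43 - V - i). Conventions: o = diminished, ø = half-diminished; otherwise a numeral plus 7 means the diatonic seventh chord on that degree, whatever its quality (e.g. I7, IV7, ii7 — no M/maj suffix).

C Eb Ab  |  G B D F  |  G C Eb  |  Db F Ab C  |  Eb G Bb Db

I6 - V7/iii - iii64 - IV7 - V7

C-Eb-Ab: major triad on Ab = scale degree 1 → I6.
G-B-D-F: chromatic; G is V of iii, so V7/iii.
G-C-Eb: minor triad on C = scale degree 3 → iii64.
Db-F-Ab-C: root Db is the subdominant; major seventh chord there is IV7.
Eb-G-Bb-Db: dominant seventh chord on Eb = scale degree 5 → V7.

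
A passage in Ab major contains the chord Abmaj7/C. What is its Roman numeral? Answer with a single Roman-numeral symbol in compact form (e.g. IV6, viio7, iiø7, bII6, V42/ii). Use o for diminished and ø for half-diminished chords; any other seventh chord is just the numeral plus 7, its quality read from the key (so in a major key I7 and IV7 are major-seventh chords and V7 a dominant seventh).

Stacked in thirds the chord is Ab-C-Eb-G: a major seventh chord on Ab.
Ab is scale degree 1 in Ab major, and a major seventh chord on that degree is written I7.
With C in the bass the chord is in first inversion, so the figured bass is 65.

I65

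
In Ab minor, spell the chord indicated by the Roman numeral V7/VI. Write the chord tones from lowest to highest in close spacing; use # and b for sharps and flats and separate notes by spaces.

Cb Eb Gb Bbb

The slash means an applied dominant: we want the dominant of VI. In Ab minor, VI is Fb major, and its dominant is built on Cb.
Building a dominant seventh chord on Cb gives Cb-Eb-Gb-Bbb.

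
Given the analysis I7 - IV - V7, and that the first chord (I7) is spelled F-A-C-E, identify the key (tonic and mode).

F major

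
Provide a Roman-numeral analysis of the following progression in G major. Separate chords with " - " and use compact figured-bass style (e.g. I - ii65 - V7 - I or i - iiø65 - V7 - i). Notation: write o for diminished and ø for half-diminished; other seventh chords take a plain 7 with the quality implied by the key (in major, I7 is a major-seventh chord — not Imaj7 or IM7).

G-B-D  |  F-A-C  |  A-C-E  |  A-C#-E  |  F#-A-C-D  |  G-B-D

I - bVII - ii - V/V - V65 - I

G-B-D: root G is the tonic; major triad there is I.
F-A-C: F with this quality isn't in the key; it's bVII, borrowed from the parallel minor.
A-C-E: root A is the supertonic; minor triad there is ii.
A-C#-E is the secondary dominant of V (major triad on A): V/V.
F#-A-C-D has root D, degree 5 in G major, so V65.
G-B-D has root G, degree 1 in G major, so I.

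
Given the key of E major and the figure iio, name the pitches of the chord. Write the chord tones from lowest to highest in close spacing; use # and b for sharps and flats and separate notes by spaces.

F# A C

Scale degree 2 in E major is F#; here the chord built on it is altered to a diminished triad. iio is the diminished supertonic triad, borrowed from the parallel minor.
So the chord is F#-A-C.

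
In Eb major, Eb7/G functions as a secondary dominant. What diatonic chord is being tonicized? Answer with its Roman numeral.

The chord is a dominant seventh chord on Eb.
A dominant resolves down a perfect fifth: Eb → Ab. In Eb major, Ab is scale degree 4, i.e. IV.

IV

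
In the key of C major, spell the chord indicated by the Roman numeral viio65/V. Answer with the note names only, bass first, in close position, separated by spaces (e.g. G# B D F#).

The slash marks an applied leading-tone chord: viio of V. In C major, V is G, so the leading tone to it is F#, a half step below.
Building a fully diminished seventh chord on F# gives F#-A-C-Eb.
The figured bass 65 indicates first inversion, placing the third (A) in the bass: A-C-Eb-F#.

A C Eb F#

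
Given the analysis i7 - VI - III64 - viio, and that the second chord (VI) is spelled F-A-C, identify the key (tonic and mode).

A minor

The anchor chord is a major triad on F, labeled VI.
If F is scale degree 6 and the mode makes that degree carry a major triad, the tonic is A and the mode is minor.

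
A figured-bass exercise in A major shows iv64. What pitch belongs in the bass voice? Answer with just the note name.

A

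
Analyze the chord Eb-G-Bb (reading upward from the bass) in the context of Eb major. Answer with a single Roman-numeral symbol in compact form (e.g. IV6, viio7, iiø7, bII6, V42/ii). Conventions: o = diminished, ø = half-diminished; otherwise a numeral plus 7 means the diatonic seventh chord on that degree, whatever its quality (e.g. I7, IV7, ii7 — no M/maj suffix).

I

The pitches Eb-G-Bb form a major triad rooted on Eb.
Eb is scale degree 1 in Eb major, and a major triad on that degree is written I.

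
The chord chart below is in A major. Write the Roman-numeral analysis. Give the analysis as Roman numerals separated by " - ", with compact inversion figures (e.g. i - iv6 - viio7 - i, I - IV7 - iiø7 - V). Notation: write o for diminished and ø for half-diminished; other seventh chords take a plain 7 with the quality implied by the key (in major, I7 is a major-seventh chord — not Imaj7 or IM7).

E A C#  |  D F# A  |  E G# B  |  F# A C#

E-A-C#: root A is the tonic; major triad there is I64.
D-F#-A: major triad on D = scale degree 4 → IV.
E-G#-B: root E is the dominant; major triad there is V.
F#-A-C# has root F#, degree 6 in A major, so vi.

I64 - IV - V - vi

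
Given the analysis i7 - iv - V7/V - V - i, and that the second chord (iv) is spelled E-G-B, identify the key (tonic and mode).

B minor

iv is given as E-G-B — a minor triad with root E.
If E is scale degree 4 and the mode makes that degree carry a minor triad, the tonic is B and the mode is minor.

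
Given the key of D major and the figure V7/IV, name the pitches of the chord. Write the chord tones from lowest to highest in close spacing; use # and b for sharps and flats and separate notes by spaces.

V7/IV is a secondary dominant — the dominant seventh of IV. IV in D major is G, so the applied chord's root is D, a perfect fifth above.
Building a dominant seventh chord on D gives D-F#-A-C.

D F# A C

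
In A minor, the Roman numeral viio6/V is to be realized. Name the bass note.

The applied chord viio6/V is rooted on D#: D#-F#-A.
The figure 6 means first inversion — the third is in the bass.

F#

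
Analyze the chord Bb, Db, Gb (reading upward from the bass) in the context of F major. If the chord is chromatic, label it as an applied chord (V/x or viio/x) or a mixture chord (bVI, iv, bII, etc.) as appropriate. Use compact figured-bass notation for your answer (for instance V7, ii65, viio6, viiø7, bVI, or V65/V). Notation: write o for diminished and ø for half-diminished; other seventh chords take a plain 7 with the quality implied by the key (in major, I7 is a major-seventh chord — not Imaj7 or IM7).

Stacked in thirds the chord is Gb-Bb-Db: a major triad on Gb.
Gb is the lowered second degree of F major (diatonic 2 would be G). This is the Neapolitan sixth — a major triad on the lowered second degree, here in its customary first inversion.
With Bb in the bass the chord is in first inversion, so the figured bass is 6.

bII6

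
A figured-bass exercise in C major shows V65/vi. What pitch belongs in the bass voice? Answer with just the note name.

The applied chord V65/vi is rooted on E: E-G#-B-D.
The figure 65 means first inversion — the third is in the bass.

G#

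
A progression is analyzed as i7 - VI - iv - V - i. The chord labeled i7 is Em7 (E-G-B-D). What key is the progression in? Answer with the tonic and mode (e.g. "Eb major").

E minor

The chord Em7 is a minor seventh chord rooted on E; its label is i7.
If E is scale degree 1 and the mode makes that degree carry a minor seventh chord, the tonic is E and the mode is minor.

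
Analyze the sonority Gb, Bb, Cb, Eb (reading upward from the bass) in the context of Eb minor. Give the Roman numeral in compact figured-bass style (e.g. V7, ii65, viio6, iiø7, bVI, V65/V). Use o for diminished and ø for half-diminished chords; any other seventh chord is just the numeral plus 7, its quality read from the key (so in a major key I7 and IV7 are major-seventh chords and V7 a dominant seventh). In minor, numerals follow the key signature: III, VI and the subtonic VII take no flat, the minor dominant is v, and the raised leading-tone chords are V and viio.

Stacked in thirds the chord is Cb-Eb-Gb-Bb: a major seventh chord on Cb.
Cb is scale degree 6 in Eb minor, and a major seventh chord on that degree is written VI7.
With Gb in the bass the chord is in second inversion, so the figured bass is 43.

VI43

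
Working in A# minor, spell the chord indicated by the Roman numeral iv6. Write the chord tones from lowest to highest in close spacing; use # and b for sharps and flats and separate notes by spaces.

F# A# D#

In A# minor, the subdominant is D#, and the diatonic chord built there is a minor triad.
That chord is spelled D#-F#-A#.
The figured bass 6 indicates first inversion, placing the third (F#) in the bass: F#-A#-D#.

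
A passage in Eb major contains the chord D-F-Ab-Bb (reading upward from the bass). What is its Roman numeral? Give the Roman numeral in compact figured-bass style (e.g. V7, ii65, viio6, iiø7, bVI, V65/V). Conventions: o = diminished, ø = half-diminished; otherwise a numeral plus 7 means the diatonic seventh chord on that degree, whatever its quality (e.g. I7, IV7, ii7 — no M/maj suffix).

The pitches Bb-D-F-Ab form a dominant seventh chord rooted on Bb.
Bb is scale degree 5 in Eb major, and a dominant seventh chord on that degree is written V7.
With D in the bass the chord is in first inversion, so the figured bass is 65.

V65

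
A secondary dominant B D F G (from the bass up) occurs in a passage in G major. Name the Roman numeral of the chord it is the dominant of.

IV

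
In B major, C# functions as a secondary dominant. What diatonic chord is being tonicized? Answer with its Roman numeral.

V

The chord is a major triad on C#.
A dominant resolves down a perfect fifth: C# → F#. In B major, F# is scale degree 5, i.e. V.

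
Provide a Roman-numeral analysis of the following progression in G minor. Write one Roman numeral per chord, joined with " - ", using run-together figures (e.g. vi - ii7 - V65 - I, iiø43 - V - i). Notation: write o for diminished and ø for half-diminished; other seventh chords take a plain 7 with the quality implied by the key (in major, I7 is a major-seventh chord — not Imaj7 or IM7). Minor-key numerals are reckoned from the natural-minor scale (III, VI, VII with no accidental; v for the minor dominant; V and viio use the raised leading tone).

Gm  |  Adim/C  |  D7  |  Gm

i - iio6 - V7 - i

Gm: root G is the tonic; minor triad there is i.
Adim/C: root A is the supertonic; diminished triad there is iio6.
D7: dominant seventh chord on D = scale degree 5 → V7.
Gm: minor triad on G = scale degree 1 → i.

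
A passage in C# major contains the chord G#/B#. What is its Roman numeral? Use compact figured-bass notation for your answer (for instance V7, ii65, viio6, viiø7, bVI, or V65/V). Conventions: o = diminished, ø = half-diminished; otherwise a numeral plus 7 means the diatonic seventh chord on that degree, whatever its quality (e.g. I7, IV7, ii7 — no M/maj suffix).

Stacked in thirds the chord is G#-B#-D#: a major triad on G#.
G# is scale degree 5 in C# major, and a major triad on that degree is written V.
With B# in the bass the chord is in first inversion, so the figured bass is 6.

V6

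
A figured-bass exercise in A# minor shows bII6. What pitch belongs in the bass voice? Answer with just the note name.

bII in A# minor has root B; the chord is B-D#-F#.
The figure 6 means first inversion — the third is in the bass.

D#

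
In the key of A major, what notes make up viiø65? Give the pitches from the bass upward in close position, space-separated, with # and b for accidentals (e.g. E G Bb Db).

In A major, scale degree 7 is G#, and the diatonic chord built there is a half-diminished seventh chord.
That chord is spelled G#-B-D-F#.
The figured bass 65 indicates first inversion, placing the third (B) in the bass: B-D-F#-G#.

B D F# G#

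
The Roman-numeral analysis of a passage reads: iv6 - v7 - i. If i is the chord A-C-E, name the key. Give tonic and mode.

A minor

i is given as A-C-E — a minor triad with root A.
If A is scale degree 1 and the mode makes that degree carry a minor triad, the tonic is A and the mode is minor.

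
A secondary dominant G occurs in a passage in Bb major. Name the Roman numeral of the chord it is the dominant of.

The chord is a major triad on G.
A dominant resolves down a perfect fifth: G → C. In Bb major, C is scale degree 2, i.e. ii.

ii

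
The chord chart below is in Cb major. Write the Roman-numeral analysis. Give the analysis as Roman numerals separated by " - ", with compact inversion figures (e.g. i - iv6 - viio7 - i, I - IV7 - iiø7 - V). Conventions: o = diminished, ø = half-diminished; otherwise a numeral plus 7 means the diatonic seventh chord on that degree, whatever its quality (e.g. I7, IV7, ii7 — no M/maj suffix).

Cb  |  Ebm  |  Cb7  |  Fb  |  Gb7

I - iii - V7/IV - IV - V7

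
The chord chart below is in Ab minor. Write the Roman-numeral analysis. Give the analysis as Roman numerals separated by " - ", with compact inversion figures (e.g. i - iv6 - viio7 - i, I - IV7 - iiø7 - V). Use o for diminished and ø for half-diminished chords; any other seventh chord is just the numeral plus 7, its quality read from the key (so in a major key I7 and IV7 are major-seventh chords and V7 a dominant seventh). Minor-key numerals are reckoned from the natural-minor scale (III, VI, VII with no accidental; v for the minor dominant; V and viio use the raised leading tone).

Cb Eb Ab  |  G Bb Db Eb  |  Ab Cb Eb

i6 - V65 - i

Cb-Eb-Ab: minor triad on Ab = scale degree 1 → i6.
G-Bb-Db-Eb: dominant seventh chord on Eb = scale degree 5 → V65.
Ab-Cb-Eb: minor triad on Ab = scale degree 1 → i.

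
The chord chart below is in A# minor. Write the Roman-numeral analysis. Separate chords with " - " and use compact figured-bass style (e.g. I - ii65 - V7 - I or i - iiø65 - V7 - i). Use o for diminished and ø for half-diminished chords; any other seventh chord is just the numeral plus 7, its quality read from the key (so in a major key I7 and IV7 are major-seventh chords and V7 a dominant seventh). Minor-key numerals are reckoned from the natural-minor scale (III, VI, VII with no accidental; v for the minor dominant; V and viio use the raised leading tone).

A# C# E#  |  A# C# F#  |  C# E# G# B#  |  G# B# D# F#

A#-C#-E#: minor triad on A# = scale degree 1 → i.
A#-C#-F#: major triad on F# = scale degree 6 → VI6.
C#-E#-G#-B#: major seventh chord on C# = scale degree 3 → III7.
G#-B#-D#-F# has root G#, degree 7 in A# minor, so VII7.

i - VI6 - III7 - VII7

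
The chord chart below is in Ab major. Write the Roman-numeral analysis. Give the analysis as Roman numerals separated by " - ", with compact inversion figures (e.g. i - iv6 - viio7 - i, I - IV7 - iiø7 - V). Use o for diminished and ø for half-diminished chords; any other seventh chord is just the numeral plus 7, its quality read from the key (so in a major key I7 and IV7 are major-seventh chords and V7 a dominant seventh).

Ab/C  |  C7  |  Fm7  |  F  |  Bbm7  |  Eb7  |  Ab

Ab/C: root Ab is the tonic; major triad there is I6.
C7: a dominant seventh chord on C, the applied dominant of vi → V7/vi.
Fm7: minor seventh chord on F = scale degree 6 → vi7.
F is the secondary dominant of ii (major triad on F): V/ii.
Bbm7: root Bb is the supertonic; minor seventh chord there is ii7.
Eb7: root Eb is the dominant; dominant seventh chord there is V7.
Ab: root Ab is the tonic; major triad there is I.

I6 - V7/vi - vi7 - V/ii - ii7 - V7 - I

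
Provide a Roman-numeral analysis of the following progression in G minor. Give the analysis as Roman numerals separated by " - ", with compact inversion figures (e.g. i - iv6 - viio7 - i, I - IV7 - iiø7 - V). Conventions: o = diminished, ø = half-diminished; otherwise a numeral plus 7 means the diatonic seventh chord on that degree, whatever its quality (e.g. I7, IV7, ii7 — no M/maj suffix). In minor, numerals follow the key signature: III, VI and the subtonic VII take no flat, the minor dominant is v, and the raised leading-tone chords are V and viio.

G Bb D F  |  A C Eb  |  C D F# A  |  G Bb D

G-Bb-D-F: root G is the tonic; minor seventh chord there is i7.
A-C-Eb: diminished triad on A = scale degree 2 → iio.
C-D-F#-A has root D, degree 5 in G minor, so V42.
G-Bb-D: minor triad on G = scale degree 1 → i.

i7 - iio - V42 - i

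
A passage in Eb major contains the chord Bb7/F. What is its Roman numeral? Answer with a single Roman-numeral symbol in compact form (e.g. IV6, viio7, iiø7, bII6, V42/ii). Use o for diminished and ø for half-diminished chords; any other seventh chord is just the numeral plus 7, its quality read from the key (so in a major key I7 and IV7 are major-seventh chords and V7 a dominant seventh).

V43

The pitches Bb-D-F-Ab form a dominant seventh chord rooted on Bb.
Bb is scale degree 5 in Eb major, and a dominant seventh chord on that degree is written V7.
With F in the bass the chord is in second inversion, so the figured bass is 43.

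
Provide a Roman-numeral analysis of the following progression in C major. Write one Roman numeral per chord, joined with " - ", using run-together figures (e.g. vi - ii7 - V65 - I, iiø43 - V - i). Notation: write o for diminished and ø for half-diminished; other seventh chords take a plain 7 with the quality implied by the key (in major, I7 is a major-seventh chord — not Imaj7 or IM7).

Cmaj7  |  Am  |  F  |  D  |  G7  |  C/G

I7 - vi - IV - V/V - V7 - I64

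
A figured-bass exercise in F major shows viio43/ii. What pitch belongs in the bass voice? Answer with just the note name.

C

The applied chord viio43/ii is rooted on F#: F#-A-C-Eb.
The figure 43 means second inversion — the fifth is in the bass.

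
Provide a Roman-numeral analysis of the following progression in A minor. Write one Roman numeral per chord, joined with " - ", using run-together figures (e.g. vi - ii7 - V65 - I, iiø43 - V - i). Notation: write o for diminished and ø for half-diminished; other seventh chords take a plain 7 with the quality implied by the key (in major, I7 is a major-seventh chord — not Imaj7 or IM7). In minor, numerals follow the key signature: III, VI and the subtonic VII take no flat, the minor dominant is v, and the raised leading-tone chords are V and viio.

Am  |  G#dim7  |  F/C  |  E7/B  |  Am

Am: minor triad on A = scale degree 1 → i.
G#dim7: fully diminished seventh chord on G# = scale degree 7 → viio7.
F/C: major triad on F = scale degree 6 → VI64.
E7/B has root E, degree 5 in A minor, so V43.
Am: minor triad on A = scale degree 1 → i.

i - viio7 - VI64 - V43 - i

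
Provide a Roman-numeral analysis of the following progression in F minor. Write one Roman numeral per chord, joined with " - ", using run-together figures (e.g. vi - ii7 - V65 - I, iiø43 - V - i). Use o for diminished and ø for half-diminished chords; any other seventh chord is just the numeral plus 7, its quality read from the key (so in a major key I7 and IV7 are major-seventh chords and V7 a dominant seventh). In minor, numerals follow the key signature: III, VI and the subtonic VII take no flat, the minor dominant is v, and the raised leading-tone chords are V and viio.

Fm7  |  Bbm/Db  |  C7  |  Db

i7 - iv6 - V7 - VI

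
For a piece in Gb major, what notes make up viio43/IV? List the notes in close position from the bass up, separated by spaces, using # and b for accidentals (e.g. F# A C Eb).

viio43/IV is a secondary leading-tone chord. The target IV is Cb in Gb major; the applied chord is rooted a semitone below, on Bb.
Building a fully diminished seventh chord on Bb gives Bb-Db-Fb-Abb.
The figured bass 43 indicates second inversion, placing the fifth (Fb) in the bass: Fb-Abb-Bb-Db.

Fb Abb Bb Db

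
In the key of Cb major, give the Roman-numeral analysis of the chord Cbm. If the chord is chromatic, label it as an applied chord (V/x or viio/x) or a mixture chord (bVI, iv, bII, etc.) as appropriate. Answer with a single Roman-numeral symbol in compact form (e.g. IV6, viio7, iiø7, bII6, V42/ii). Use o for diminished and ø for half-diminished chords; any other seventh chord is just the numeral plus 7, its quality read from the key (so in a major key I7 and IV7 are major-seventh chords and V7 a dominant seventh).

i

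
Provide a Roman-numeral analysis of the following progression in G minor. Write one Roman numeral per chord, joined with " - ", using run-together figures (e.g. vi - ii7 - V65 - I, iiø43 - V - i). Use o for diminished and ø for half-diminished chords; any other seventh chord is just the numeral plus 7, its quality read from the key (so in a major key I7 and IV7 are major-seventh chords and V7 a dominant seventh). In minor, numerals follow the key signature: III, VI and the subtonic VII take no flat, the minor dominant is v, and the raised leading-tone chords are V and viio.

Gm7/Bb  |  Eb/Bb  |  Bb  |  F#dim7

i65 - VI64 - III - viio7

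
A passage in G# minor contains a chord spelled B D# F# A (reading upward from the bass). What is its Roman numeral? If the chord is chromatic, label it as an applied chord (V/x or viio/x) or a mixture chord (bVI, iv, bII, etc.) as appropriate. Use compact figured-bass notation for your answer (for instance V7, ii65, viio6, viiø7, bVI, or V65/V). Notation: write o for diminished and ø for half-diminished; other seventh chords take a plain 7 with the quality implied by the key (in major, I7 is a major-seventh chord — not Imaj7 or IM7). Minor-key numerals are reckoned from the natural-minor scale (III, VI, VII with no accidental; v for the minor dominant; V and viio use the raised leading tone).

V7/VI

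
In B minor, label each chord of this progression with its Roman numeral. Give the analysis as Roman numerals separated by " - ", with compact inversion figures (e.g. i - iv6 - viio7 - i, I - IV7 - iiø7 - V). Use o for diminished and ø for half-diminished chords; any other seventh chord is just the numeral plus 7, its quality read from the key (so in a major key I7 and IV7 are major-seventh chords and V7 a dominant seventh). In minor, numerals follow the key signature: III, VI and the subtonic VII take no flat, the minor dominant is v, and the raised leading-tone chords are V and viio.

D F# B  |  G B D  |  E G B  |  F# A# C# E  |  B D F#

D-F#-B: minor triad on B = scale degree 1 → i6.
G-B-D: major triad on G = scale degree 6 → VI.
E-G-B: root E is the subdominant; minor triad there is iv.
F#-A#-C#-E: root F# is the dominant; dominant seventh chord there is V7.
B-D-F#: root B is the tonic; minor triad there is i.

i6 - VI - iv - V7 - i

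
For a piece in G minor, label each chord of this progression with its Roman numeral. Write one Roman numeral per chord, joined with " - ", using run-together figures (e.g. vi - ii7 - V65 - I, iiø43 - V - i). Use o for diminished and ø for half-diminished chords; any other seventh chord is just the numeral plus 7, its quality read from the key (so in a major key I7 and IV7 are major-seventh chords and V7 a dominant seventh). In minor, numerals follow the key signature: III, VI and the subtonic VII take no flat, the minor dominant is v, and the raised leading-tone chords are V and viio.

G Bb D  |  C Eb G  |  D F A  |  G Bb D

i - iv - v - i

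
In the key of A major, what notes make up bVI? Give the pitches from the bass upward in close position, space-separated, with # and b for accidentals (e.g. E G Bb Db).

F A C

Scale degree 6 in A major is F#; lowering it a half step gives F. bVI is a major triad on the lowered sixth degree, borrowed from the parallel minor.
So the chord is F-A-C.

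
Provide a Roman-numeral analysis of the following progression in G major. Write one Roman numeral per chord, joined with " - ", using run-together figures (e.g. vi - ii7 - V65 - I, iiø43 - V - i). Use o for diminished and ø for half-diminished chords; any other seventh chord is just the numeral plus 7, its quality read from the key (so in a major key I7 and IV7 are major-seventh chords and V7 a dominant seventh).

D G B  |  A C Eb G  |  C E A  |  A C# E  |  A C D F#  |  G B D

I64 - iiø7 - ii6 - V/V - V43 - I

D-G-B: root G is the tonic; major triad there is I64.
A-C-Eb-G: A with this quality isn't in the key; it's iiø7, borrowed from the parallel minor.
C-E-A: root A is the supertonic; minor triad there is ii6.
A-C#-E is the secondary dominant of V (major triad on A): V/V.
A-C-D-F# has root D, degree 5 in G major, so V43.
G-B-D has root G, degree 1 in G major, so I.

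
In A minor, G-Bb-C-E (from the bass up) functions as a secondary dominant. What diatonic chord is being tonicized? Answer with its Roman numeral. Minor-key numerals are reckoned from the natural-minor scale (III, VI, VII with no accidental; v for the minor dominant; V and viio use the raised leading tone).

The chord is a dominant seventh chord on C.
A dominant resolves down a perfect fifth: C → F. In A minor, F is scale degree 6, i.e. VI.

VI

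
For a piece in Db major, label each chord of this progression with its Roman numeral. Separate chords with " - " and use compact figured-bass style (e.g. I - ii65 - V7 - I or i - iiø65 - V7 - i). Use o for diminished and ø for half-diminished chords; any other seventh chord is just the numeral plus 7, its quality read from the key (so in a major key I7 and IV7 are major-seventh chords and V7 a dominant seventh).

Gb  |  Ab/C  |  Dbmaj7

IV - V6 - I7

Gb has root Gb, degree 4 in Db major, so IV.
Ab/C has root Ab, degree 5 in Db major, so V6.
Dbmaj7: major seventh chord on Db = scale degree 1 → I7.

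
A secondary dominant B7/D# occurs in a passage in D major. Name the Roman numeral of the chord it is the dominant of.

The chord is a dominant seventh chord on B.
A dominant resolves down a perfect fifth: B → E. In D major, E is scale degree 2, i.e. ii.

ii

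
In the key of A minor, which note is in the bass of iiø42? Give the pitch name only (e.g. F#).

A

iiø in A minor has root B; the chord is B-D-F-A.
The figure 42 means third inversion — the seventh is in the bass.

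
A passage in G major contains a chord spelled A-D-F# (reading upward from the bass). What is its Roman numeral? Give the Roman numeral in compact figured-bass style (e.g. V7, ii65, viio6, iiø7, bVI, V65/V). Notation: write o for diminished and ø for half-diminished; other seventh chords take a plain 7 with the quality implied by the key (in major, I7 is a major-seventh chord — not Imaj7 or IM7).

V64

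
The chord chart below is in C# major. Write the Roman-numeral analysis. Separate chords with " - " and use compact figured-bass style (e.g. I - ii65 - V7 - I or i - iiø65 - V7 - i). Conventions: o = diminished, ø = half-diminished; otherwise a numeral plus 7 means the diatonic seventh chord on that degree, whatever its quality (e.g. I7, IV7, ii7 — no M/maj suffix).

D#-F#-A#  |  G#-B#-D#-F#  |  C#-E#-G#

ii - V7 - I

D#-F#-A# has root D#, degree 2 in C# major, so ii.
G#-B#-D#-F#: root G# is the dominant; dominant seventh chord there is V7.
C#-E#-G#: major triad on C# = scale degree 1 → I.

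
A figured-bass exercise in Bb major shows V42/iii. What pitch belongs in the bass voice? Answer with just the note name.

G

The applied chord V42/iii is rooted on A: A-C#-E-G.
The figure 42 means third inversion — the seventh is in the bass.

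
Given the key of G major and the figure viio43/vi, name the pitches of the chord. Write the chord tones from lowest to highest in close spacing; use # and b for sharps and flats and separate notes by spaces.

viio43/vi is a secondary leading-tone chord. The target vi is E in G major; the applied chord is rooted a semitone below, on D#.
Building a fully diminished seventh chord on D# gives D#-F#-A-C.
With the 43 figure the chord is in second inversion; from the bass A upward in close position it reads A-C-D#-F#.

A C D# F#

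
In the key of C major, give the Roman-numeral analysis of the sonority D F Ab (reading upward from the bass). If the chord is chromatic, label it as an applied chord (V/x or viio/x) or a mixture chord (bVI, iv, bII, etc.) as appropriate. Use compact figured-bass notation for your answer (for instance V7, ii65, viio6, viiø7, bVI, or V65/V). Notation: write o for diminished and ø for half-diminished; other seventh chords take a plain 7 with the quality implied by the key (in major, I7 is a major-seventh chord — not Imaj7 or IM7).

The pitches D-F-Ab form a diminished triad rooted on D.
D is the second degree of C major. This is the diminished supertonic triad, borrowed from the parallel minor.

iio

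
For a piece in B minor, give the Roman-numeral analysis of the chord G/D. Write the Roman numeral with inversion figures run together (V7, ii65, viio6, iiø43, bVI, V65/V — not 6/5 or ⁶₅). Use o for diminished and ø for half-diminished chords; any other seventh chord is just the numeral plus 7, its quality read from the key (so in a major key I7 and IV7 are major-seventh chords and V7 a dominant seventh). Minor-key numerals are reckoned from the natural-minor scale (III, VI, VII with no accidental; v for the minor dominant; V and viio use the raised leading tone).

The pitches G-B-D form a major triad rooted on G.
In B minor, G is the submediant; the diatonic major triad there is VI.
With D in the bass the chord is in second inversion, so the figured bass is 64.

VI64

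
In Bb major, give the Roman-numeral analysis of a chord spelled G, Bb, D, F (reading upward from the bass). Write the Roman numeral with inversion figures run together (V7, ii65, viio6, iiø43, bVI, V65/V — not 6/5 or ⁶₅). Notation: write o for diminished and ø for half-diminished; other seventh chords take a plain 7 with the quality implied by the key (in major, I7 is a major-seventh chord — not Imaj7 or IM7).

The pitches G-Bb-D-F form a minor seventh chord rooted on G.
In Bb major, G is the submediant; the diatonic minor seventh chord there is vi7.

vi7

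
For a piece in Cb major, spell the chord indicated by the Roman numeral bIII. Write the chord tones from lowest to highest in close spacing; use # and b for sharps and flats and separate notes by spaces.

Ebb Gb Bbb

bIII is a major triad on the lowered third degree, borrowed from the parallel minor. In Cb major that root is Ebb.
So the chord is Ebb-Gb-Bbb.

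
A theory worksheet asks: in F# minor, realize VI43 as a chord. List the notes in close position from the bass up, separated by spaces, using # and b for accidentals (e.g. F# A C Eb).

A C# D F#

The numeral's case and figure indicate a major seventh chord. In F# minor its root, the submediant, is D.
Stacking thirds from D gives D-F#-A-C#.
With the 43 figure the chord is in second inversion; from the bass A upward in close position it reads A-C#-D-F#.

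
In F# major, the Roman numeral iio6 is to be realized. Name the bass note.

B

iio in F# major has root G#; the chord is G#-B-D.
The figure 6 means first inversion — the third is in the bass.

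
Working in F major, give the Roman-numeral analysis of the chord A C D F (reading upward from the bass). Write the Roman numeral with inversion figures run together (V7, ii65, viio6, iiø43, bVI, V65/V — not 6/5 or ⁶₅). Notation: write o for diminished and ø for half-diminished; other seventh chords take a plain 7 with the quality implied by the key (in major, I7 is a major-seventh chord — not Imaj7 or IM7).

The pitches D-F-A-C form a minor seventh chord rooted on D.
In F major, D is the submediant; the diatonic minor seventh chord there is vi7.
With A in the bass the chord is in second inversion, so the figured bass is 43.

vi43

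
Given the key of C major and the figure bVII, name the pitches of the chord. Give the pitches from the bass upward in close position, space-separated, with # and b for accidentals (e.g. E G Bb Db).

Scale degree 7 in C major is B; lowering it a half step gives Bb. bVII is a major triad on the lowered seventh degree (the subtonic), borrowed from the parallel minor.
So the chord is Bb-D-F, a major triad.

Bb D F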